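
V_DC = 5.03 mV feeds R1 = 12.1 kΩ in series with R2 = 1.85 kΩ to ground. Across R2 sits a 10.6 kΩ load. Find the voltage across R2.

The load sits in parallel with R2, giving an effective lower resistance R2' = R2·R_L/(R2+R_L) = 1.575 kΩ.
Then V_out = V_DC · R2'/(R1 + R2') = 5.03 × 1.575/13.68 = 0.5794 mV.

V_out ≈ 0.579 mV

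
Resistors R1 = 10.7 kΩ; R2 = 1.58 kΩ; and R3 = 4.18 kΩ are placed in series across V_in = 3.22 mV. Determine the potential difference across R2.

ΣR = 10.7 + 1.58 + 4.18 = 16.46 kΩ.
Voltage divider: V = V_in · (1.580 / 16.46) = 3.22 × 0.09599 = 0.3091 mV.

V ≈ 0.309 mV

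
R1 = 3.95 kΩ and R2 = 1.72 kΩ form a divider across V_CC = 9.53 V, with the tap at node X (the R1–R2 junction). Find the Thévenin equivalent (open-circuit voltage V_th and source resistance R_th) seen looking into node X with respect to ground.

V_th is the unloaded tap voltage: V_CC · R2/(R1+R2) = 9.53 × 0.3034 = 2.891 V.
Looking into X with the source shorted: R_th = R1·R2/(R1+R2) = 3.950 × 1.72/5.670 = 1.198 kΩ.

V_th ≈ 2.89 V, R_th ≈ 1.20 kΩ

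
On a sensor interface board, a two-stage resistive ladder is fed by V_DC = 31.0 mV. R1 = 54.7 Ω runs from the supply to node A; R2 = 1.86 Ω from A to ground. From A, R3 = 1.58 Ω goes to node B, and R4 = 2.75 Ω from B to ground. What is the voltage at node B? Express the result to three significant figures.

V_B ≈ 0.457 mV

Node A sees R2 in parallel with the series input of stage 2, R3 + R4 = 4.330 Ω.
R2 ‖ (R3+R4) = 1.301 Ω.
So V_A = 31.0 × 0.02323 = 0.7202 mV.
Stage 2 is unloaded, so V_B = V_A · R4/(R3+R4) = 0.7202 × 2.75/4.330 = 0.4574 mV.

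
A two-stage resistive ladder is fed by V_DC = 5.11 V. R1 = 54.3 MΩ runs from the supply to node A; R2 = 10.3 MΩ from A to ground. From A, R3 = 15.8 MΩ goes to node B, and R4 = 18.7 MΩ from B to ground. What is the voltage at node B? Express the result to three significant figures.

The second stage (R3 + R4 = 34.50 MΩ) loads node A in parallel with R2.
R2 ‖ (R3+R4) = 7.932 MΩ.
So V_A = 5.11 × 0.1275 = 0.6513 V.
V_B = V_A × 0.5420 = 0.3530 V.

V_B ≈ 0.353 V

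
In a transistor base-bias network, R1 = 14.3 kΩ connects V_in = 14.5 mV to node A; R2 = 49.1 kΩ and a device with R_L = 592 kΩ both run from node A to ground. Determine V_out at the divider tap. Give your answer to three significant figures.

R2 ‖ R_L = (49.1 × 592)/(49.1 + 592) = 45.34 kΩ.
Now apply the divider: V_out = 14.5 × 0.7602 = 11.02 mV.

V_out ≈ 11.0 mV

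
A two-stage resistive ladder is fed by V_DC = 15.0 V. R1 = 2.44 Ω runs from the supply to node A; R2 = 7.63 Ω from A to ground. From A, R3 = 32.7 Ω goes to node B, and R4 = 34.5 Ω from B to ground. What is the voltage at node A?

Looking into the second stage from A: R3 + R4 = 67.20 Ω appears in parallel with R2.
Effective lower resistance at A: R2 ‖ 67.20 = 6.852 Ω.
So V_A = 15.0 × 0.7374 = 11.06 V.

V_A ≈ 11.1 V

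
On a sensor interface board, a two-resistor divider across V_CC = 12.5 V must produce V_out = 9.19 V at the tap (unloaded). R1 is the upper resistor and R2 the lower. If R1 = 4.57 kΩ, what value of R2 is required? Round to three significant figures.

R2 ≈ 12.7 kΩ

V_out/V_CC = R2/(R1+R2) = 0.7352.
Rearranging, R2 = R1·k/(1−k) = 4.57 × 2.776 = 12.69 kΩ.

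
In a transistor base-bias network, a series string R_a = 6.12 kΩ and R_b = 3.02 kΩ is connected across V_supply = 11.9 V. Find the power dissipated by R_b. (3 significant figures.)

P ≈ 5.12 mW

ΣR = 9.140 kΩ → I = 11.9/9.140 = 1.302 mA.
P(R_b) = I²·R_b = (1.302)² × 3.02 = 5.119 mW.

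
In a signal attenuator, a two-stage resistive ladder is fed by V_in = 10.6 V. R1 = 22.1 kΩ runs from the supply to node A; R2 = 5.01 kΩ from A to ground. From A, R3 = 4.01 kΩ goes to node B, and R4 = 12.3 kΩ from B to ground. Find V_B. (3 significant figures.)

V_B ≈ 1.18 V

The second stage (R3 + R4 = 16.31 kΩ) loads node A in parallel with R2.
Effective lower resistance at A: R2 ‖ 16.31 = 3.833 kΩ.
V_A = 10.6 × 3.833/(22.1 + 3.833) = 1.567 V.
Then the unloaded second divider: V_B = V_A × R4/(R3+R4) = 1.567 × 0.7541 = 1.181 V.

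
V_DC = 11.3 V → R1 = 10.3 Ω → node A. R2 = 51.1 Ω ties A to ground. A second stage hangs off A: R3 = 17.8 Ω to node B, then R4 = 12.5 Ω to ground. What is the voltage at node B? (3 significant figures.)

The second stage (R3 + R4 = 30.30 Ω) loads node A in parallel with R2.
R2 ‖ (R3+R4) = 19.02 Ω.
So V_A = 11.3 × 0.6487 = 7.331 V.
Then the unloaded second divider: V_B = V_A × R4/(R3+R4) = 7.331 × 0.4125 = 3.024 V.

V_B ≈ 3.02 V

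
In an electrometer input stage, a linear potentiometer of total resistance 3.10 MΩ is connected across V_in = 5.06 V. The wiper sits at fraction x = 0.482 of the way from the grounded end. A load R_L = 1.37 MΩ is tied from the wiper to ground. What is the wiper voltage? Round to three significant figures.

The pot divides into 1.606 MΩ above the wiper and 1.494 MΩ below.
R_L loads the lower segment: effective lower R = 0.7147 MΩ.
V_out = 5.06 × 0.7147/(1.606 + 0.7147) = 1.558 V.

V_out ≈ 1.56 V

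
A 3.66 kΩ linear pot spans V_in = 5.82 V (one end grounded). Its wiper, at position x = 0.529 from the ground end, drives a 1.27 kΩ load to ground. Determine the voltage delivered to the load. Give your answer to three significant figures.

V_out ≈ 1.79 V

Split the track: R_lower = x·R_p = 1.936 kΩ, R_upper = (1−x)·R_p = 1.724 kΩ.
(x·R_p) ‖ R_L = 0.7669 kΩ.
Loaded-divider output: V_out = 5.82 × 0.3079 = 1.792 V.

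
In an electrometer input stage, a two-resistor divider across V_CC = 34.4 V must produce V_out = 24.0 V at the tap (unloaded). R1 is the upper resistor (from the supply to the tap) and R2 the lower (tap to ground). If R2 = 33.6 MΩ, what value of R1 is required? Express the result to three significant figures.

The divider ratio is R2/(R1+R2) = 24.0/34.4 = 0.6977.
So R1 = R2 · (V_CC/V_out − 1) = 33.6 × (34.4/24.0 − 1) = 33.6 × 0.4333 = 14.56 MΩ.

R1 ≈ 14.6 MΩ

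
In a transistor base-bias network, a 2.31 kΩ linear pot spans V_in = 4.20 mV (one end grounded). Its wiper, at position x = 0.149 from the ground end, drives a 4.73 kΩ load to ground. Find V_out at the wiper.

The pot divides into 1.966 kΩ above the wiper and 0.3442 kΩ below.
Lower segment in parallel with the load: 0.3442 ‖ 4.73 = 0.3208 kΩ.
Then V_out = V_in · 0.3208/(1.966 + 0.3208) = 0.5893 mV.
(Unloaded: V_out = x·V_in = 0.626 mV.)

V_out ≈ 0.589 mV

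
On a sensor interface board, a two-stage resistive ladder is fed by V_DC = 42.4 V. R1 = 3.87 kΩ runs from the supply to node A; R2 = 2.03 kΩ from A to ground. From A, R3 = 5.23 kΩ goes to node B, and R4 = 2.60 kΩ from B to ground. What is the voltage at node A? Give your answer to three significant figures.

V_A ≈ 12.5 V

The second stage (R3 + R4 = 7.830 kΩ) loads node A in parallel with R2.
Effective lower resistance at A: R2 ‖ 7.830 = 1.612 kΩ.
So V_A = 42.4 × 0.2941 = 12.47 V.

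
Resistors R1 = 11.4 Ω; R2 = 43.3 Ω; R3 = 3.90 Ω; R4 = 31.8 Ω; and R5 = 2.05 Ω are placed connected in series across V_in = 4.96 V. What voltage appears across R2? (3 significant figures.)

Total series resistance ΣR = 11.4 + 43.3 + 3.90 + 31.8 + 2.05 = 92.45 Ω.
V = V_in · R/ΣR = 4.96 × 0.4684 = 2.323 V.

V ≈ 2.32 V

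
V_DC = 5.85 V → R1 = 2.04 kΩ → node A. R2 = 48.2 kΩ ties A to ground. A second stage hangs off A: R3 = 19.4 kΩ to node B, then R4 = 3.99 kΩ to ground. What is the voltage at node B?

V_B ≈ 0.883 V

The second stage (R3 + R4 = 23.39 kΩ) loads node A in parallel with R2.
Effective lower resistance at A: R2 ‖ 23.39 = 15.75 kΩ.
V_A = 5.85 × 15.75/(2.04 + 15.75) = 5.179 V.
V_B = V_A × 0.1706 = 0.8835 V.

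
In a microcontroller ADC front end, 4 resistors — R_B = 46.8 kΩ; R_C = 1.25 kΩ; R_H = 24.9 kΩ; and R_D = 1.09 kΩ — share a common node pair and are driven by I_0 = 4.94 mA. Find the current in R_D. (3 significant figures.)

Total conductance ΣG = 1/46.8 + 1/1.25 + 1/24.9 + 1/1.09 = 1.779 (units of 1/kΩ).
By the current-divider rule, I = I_0 · G_k/ΣG = 4.94 × 0.5157 = 2.548 mA.

I ≈ 2.55 mA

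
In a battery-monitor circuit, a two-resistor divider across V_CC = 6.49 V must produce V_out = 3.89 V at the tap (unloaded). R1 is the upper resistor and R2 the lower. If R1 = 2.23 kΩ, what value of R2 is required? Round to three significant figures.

R2 ≈ 3.34 kΩ

The divider ratio is R2/(R1+R2) = 3.89/6.49 = 0.5994.
Rearranging, R2 = R1·k/(1−k) = 2.23 × 1.496 = 3.336 kΩ.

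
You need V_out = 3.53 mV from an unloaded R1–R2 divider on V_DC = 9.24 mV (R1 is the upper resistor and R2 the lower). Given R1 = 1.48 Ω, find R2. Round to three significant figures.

The divider ratio is R2/(R1+R2) = 3.53/9.24 = 0.3820.
R2 = R1 · 0.3820/(1 − 0.3820) = 0.9150 Ω.

R2 ≈ 0.915 Ω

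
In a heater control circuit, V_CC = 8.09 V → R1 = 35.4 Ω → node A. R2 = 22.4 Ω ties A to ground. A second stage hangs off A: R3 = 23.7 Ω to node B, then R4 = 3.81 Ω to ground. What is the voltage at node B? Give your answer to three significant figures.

Looking into the second stage from A: R3 + R4 = 27.51 Ω appears in parallel with R2.
R2 ‖ (R3+R4) = 12.35 Ω.
So V_A = 8.09 × 0.2586 = 2.092 V.
Stage 2 is unloaded, so V_B = V_A · R4/(R3+R4) = 2.092 × 3.81/27.51 = 0.2897 V.

V_B ≈ 0.290 V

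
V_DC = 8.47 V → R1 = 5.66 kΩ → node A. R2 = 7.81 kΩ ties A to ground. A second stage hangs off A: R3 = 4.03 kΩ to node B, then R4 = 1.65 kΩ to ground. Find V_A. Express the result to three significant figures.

The second stage (R3 + R4 = 5.680 kΩ) loads node A in parallel with R2.
Effective lower resistance at A: R2 ‖ 5.680 = 3.288 kΩ.
So V_A = 8.47 × 0.3675 = 3.113 V.

V_A ≈ 3.11 V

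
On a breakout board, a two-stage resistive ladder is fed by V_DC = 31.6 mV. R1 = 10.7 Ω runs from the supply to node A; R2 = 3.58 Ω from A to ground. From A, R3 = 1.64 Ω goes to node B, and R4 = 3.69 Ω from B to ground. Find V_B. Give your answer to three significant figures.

V_B ≈ 3.65 mV

Node A sees R2 in parallel with the series input of stage 2, R3 + R4 = 5.330 Ω.
R2 ‖ (R3+R4) = 2.142 Ω.
So V_A = 31.6 × 0.1668 = 5.270 mV.
Then the unloaded second divider: V_B = V_A × R4/(R3+R4) = 5.270 × 0.6923 = 3.648 mV.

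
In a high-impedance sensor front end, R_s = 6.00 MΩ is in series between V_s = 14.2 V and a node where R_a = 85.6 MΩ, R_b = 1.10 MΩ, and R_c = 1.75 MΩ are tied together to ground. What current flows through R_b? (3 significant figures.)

I ≈ 1.30 µA

Combine the parallel branches: R_p = (1/85.6 + 1/1.10 + 1/1.75)⁻¹ = 0.6702 MΩ.
V_A = 14.2 × 0.6702/6.670 = 1.427 V.
I(R_b) = V_A / R_b = 1.427/1.10 = 1.297 µA.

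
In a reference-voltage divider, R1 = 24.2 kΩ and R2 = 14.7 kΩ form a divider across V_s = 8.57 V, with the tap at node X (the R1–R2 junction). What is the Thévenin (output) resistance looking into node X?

R_th ≈ 9.14 kΩ

With V_s suppressed (replaced by a short), R_th = R1 ‖ R2 = (24.20 × 14.7)/(24.20 + 14.7) = 9.145 kΩ.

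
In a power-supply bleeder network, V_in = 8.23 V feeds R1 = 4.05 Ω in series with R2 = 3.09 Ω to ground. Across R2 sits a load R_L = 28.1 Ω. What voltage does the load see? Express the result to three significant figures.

V_out ≈ 3.35 V

R2 ‖ R_L = (3.09 × 28.1)/(3.09 + 28.1) = 2.784 Ω.
Now apply the divider: V_out = 8.23 × 0.4074 = 3.353 V.
(Unloaded it would be 3.56 V; the load pulls it down.)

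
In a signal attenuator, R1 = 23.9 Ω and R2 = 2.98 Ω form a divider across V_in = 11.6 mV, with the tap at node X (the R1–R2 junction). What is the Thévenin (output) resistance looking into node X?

R_th ≈ 2.65 Ω

Zeroing V_in shorts the top of R1 to ground, so R_th = R1 ‖ R2 = 2.650 Ω.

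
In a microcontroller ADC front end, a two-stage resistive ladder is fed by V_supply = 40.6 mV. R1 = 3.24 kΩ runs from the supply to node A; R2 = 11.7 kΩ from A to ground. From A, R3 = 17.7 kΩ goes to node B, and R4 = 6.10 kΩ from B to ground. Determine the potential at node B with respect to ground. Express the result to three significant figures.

V_B ≈ 7.36 mV

The second stage (R3 + R4 = 23.80 kΩ) loads node A in parallel with R2.
R2 ‖ (R3+R4) = 7.844 kΩ.
V_A = 40.6 × 7.844/(3.24 + 7.844) = 28.73 mV.
Stage 2 is unloaded, so V_B = V_A · R4/(R3+R4) = 28.73 × 6.10/23.80 = 7.364 mV.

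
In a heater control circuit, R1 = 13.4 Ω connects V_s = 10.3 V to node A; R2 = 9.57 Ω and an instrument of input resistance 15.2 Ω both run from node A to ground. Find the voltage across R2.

First combine the lower leg with the load: R2 ‖ R_L = 5.873 Ω.
Voltage divider with the loaded lower leg: V_out = 10.3 × 5.873/(13.4 + 5.873) = 10.3 × 0.3047 = 3.139 V.

V_out ≈ 3.14 V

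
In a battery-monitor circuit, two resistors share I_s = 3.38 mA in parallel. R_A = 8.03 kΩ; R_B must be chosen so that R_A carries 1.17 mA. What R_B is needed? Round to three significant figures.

R_B ≈ 4.25 kΩ

In a two-way split, I_A/I_s = R_B/(R_A + R_B).
With f = 0.3462, R_B = R_A · f/(1−f) = 8.03 × 0.5294 = 4.251 kΩ.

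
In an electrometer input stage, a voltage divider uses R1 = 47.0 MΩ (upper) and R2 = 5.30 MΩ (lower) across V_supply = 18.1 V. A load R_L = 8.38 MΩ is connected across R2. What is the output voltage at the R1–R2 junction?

V_out ≈ 1.17 V

The load sits in parallel with R2, giving an effective lower resistance R2' = R2·R_L/(R2+R_L) = 3.247 MΩ.
Now apply the divider: V_out = 18.1 × 0.06461 = 1.170 V.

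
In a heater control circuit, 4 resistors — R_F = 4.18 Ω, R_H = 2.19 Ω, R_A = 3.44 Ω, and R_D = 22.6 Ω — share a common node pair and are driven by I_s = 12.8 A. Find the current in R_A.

I ≈ 3.61 A

ΣG = 1/4.18 + 1/2.19 + 1/3.44 + 1/22.6 = 1.031.
Current divider: I(R_A) = I_s · G_k/ΣG = 12.8 × (0.2907/1.031) = 12.8 × 0.2820 = 3.610 A.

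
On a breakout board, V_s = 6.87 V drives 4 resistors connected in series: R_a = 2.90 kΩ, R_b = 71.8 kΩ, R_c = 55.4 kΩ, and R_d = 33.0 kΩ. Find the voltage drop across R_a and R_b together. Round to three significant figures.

Series total: ΣR = 2.90 + 71.8 + 55.4 + 33.0 = 163.1 kΩ.
R_{R_a..R_b} = 2.90 + 71.8 = 74.70 kΩ.
V = V_s · R/ΣR = 6.87 × 0.4580 = 3.146 V.

V ≈ 3.15 V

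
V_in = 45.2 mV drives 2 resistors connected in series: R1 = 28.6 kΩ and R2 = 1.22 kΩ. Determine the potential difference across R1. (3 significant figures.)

V ≈ 43.4 mV

ΣR = 28.6 + 1.22 = 29.82 kΩ.
By the voltage-divider rule, V = 45.2 × 28.60/29.82 = 43.35 mV.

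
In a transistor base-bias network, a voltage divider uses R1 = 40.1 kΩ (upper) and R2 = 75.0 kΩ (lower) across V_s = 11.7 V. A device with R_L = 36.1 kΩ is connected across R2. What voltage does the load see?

R2 ‖ R_L = (75.0 × 36.1)/(75.0 + 36.1) = 24.37 kΩ.
Voltage divider with the loaded lower leg: V_out = 11.7 × 24.37/(40.1 + 24.37) = 11.7 × 0.3780 = 4.423 V.

V_out ≈ 4.42 V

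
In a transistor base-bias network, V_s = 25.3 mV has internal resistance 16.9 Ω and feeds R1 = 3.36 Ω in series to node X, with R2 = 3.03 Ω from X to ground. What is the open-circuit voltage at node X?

R1' = 16.9 + 3.36 = 20.26 Ω (source resistance + R1).
With X open, the divider is unloaded: V_th = 25.3 × 3.03/23.29 = 3.291 mV.

V_th ≈ 3.29 mV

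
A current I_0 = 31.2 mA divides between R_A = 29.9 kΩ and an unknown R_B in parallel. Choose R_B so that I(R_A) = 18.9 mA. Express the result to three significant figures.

In a two-way split, I_A/I_0 = R_B/(R_A + R_B).
With f = 0.6058, R_B = R_A · f/(1−f) = 29.9 × 1.537 = 45.94 kΩ.

R_B ≈ 45.9 kΩ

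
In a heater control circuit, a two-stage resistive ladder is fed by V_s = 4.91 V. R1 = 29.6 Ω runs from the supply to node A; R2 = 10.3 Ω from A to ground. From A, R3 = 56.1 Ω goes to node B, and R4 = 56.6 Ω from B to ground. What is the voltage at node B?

V_B ≈ 0.596 V

Looking into the second stage from A: R3 + R4 = 112.7 Ω appears in parallel with R2.
R2 ‖ (R3+R4) = 9.437 Ω.
So V_A = 4.91 × 0.2418 = 1.187 V.
V_B = V_A × 0.5022 = 0.5961 V.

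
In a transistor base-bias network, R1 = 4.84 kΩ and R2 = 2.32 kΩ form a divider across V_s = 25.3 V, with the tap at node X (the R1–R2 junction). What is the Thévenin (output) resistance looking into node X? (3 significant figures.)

With V_s suppressed (replaced by a short), R_th = R1 ‖ R2 = (4.840 × 2.32)/(4.840 + 2.32) = 1.568 kΩ.

R_th ≈ 1.57 kΩ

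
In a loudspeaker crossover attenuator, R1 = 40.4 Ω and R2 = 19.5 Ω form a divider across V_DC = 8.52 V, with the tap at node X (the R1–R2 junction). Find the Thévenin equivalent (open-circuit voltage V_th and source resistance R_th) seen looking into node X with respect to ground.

With X open, the divider is unloaded: V_th = 8.52 × 19.5/59.90 = 2.774 V.
Looking into X with the source shorted: R_th = R1·R2/(R1+R2) = 40.40 × 19.5/59.90 = 13.15 Ω.

V_th ≈ 2.77 V, R_th ≈ 13.2 Ω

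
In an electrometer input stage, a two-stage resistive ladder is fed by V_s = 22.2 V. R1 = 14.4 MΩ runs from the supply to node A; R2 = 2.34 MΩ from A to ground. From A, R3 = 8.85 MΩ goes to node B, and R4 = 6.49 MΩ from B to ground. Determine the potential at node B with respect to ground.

Node A sees R2 in parallel with the series input of stage 2, R3 + R4 = 15.34 MΩ.
R2 ‖ (R3+R4) = 2.030 MΩ.
V_A = 22.2 × 2.030/(14.4 + 2.030) = 2.743 V.
V_B = V_A × 0.4231 = 1.161 V.

V_B ≈ 1.16 V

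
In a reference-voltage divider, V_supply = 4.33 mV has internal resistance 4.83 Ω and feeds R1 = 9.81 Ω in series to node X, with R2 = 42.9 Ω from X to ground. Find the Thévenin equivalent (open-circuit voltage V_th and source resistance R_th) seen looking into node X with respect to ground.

V_th ≈ 3.23 mV, R_th ≈ 10.9 Ω

R1' = 4.83 + 9.81 = 14.64 Ω (source resistance + R1).
Open-circuit (no load on X): V_th = V_supply · R2/(R1' + R2) = 4.33 × 42.9/(14.64 + 42.9) = 3.228 mV.
Looking into X with the source shorted: R_th = R1'·R2/(R1'+R2) = 14.64 × 42.9/57.54 = 10.92 Ω.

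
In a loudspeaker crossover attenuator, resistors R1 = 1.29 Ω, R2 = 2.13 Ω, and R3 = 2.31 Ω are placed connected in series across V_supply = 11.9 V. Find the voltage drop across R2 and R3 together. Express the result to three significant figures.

V ≈ 9.22 V

ΣR = 1.29 + 2.13 + 2.31 = 5.730 Ω.
R_{R2..R3} = 2.13 + 2.31 = 4.440 Ω.
Voltage divider: V = V_supply · (4.440 / 5.730) = 11.9 × 0.7749 = 9.221 V.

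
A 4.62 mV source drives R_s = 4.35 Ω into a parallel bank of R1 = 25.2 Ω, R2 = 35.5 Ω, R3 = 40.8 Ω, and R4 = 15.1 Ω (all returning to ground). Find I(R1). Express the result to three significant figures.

I ≈ 0.108 mA

Combine the parallel branches: R_p = (1/25.2 + 1/35.5 + 1/40.8 + 1/15.1)⁻¹ = 6.306 Ω.
V_A by voltage divider: V_A = 4.62 × 6.306/(4.35 + 6.306) = 2.734 mV.
I(R1) = V_A / R1 = 2.734/25.2 = 0.1085 mA.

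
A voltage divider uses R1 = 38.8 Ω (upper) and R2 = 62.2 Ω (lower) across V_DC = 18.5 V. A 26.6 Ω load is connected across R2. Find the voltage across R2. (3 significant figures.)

R2 ‖ R_L = (62.2 × 26.6)/(62.2 + 26.6) = 18.63 Ω.
Now apply the divider: V_out = 18.5 × 0.3244 = 6.002 V.

V_out ≈ 6.00 V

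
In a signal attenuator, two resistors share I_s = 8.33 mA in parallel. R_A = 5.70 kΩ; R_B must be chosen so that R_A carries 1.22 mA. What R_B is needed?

R_B ≈ 0.978 kΩ

Two-branch current divider: I_A = I_s · R_B/(R_A + R_B).
With f = 0.1465, R_B = R_A · f/(1−f) = 5.70 × 0.1716 = 0.9781 kΩ.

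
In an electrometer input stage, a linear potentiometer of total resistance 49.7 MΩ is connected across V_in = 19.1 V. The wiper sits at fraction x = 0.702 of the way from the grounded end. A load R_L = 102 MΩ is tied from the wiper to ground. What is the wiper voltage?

V_out ≈ 12.2 V

The pot divides into 14.81 MΩ above the wiper and 34.89 MΩ below.
(x·R_p) ‖ R_L = 26.00 MΩ.
V_out = 19.1 × 26.00/(14.81 + 26.00) = 12.17 V.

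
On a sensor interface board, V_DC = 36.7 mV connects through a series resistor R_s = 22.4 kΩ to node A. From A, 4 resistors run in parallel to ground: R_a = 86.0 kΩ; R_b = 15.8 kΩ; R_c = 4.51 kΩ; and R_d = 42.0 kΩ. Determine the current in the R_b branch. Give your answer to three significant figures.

I ≈ 0.284 µA

Equivalent of the parallel group: R_p = 3.121 kΩ.
Node voltage V_A = V_DC · R_p/(R_s + R_p) = 36.7 × 0.1223 = 4.488 mV.
Branch current I = V_A/R_b = 4.488/15.8 = 0.2840 µA.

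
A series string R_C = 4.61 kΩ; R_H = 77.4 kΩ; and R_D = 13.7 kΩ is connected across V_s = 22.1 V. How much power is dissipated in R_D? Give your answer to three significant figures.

The common current is I = 22.1/95.71 = 0.2309 mA.
P(R_D) = I²·R_D = (0.2309)² × 13.7 = 0.7304 mW.

P ≈ 0.730 mW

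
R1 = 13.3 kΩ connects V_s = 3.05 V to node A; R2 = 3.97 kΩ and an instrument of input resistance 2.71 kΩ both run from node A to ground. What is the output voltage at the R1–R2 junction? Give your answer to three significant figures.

V_out ≈ 0.329 V

First combine the lower leg with the load: R2 ‖ R_L = 1.611 kΩ.
Now apply the divider: V_out = 3.05 × 0.1080 = 0.3294 V.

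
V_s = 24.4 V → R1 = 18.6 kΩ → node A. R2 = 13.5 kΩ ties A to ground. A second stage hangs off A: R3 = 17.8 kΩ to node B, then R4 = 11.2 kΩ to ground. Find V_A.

The second stage (R3 + R4 = 29.00 kΩ) loads node A in parallel with R2.
R2 ‖ (R3+R4) = 9.212 kΩ.
First divider: V_A = V_s · 9.212/(18.6 + 9.212) = 8.082 V.

V_A ≈ 8.08 V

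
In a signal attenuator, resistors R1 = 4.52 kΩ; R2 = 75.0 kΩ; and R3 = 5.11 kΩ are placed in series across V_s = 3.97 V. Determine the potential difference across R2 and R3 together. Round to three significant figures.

Series total: ΣR = 4.52 + 75.0 + 5.11 = 84.63 kΩ.
R_{R2..R3} = 75.0 + 5.11 = 80.11 kΩ.
By the voltage-divider rule, V = 3.97 × 80.11/84.63 = 3.758 V.

V ≈ 3.76 V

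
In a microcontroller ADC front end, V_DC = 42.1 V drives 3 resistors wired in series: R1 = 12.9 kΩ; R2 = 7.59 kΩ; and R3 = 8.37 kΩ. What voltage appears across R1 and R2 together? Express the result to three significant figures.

ΣR = 12.9 + 7.59 + 8.37 = 28.86 kΩ.
R_{R1..R2} = 12.9 + 7.59 = 20.49 kΩ.
Voltage divider: V = V_DC · (20.49 / 28.86) = 42.1 × 0.7100 = 29.89 V.

V ≈ 29.9 V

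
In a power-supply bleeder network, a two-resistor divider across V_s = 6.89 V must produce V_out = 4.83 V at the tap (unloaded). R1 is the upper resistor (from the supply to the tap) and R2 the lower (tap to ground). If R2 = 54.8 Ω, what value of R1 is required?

The divider ratio is R2/(R1+R2) = 4.83/6.89 = 0.7010.
R1 = R2·(1/k − 1) = 54.8 × 0.4265 = 23.37 Ω.

R1 ≈ 23.4 Ω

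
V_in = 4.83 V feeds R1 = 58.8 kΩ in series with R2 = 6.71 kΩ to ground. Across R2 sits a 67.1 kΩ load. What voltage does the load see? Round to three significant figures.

V_out ≈ 0.454 V

First combine the lower leg with the load: R2 ‖ R_L = 6.100 kΩ.
Now apply the divider: V_out = 4.83 × 0.09399 = 0.4540 V.
(Unloaded it would be 0.495 V; the load pulls it down.)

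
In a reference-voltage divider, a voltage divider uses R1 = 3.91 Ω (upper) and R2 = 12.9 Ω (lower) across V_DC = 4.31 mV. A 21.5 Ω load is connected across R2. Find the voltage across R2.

The load sits in parallel with R2, giving an effective lower resistance R2' = R2·R_L/(R2+R_L) = 8.062 Ω.
Now apply the divider: V_out = 4.31 × 0.6734 = 2.902 mV.

V_out ≈ 2.90 mV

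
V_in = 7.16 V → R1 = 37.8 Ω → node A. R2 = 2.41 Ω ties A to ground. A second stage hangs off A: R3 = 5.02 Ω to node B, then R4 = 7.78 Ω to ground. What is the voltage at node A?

Node A sees R2 in parallel with the series input of stage 2, R3 + R4 = 12.80 Ω.
Effective lower resistance at A: R2 ‖ 12.80 = 2.028 Ω.
V_A = 7.16 × 2.028/(37.8 + 2.028) = 0.3646 V.

V_A ≈ 0.365 V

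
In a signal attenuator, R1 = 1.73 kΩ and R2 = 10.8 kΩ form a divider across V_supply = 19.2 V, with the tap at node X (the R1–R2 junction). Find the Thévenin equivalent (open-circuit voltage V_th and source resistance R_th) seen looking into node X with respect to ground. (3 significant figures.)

Open-circuit (no load on X): V_th = V_supply · R2/(R1 + R2) = 19.2 × 10.8/(1.730 + 10.8) = 16.55 V.
Zeroing V_supply shorts the top of R1 to ground, so R_th = R1 ‖ R2 = 1.491 kΩ.

V_th ≈ 16.5 V, R_th ≈ 1.49 kΩ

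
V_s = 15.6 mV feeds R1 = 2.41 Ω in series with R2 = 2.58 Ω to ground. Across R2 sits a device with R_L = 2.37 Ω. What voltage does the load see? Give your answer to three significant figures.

V_out ≈ 5.29 mV

R2 ‖ R_L = (2.58 × 2.37)/(2.58 + 2.37) = 1.235 Ω.
Now apply the divider: V_out = 15.6 × 0.3389 = 5.286 mV.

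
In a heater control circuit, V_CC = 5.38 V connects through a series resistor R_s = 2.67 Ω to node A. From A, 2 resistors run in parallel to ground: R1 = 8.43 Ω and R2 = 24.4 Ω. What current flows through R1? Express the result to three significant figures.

I ≈ 0.447 A

Equivalent of the parallel group: R_p = 6.265 Ω.
V_A = 5.38 × 6.265/8.935 = 3.772 V.
Branch current I = V_A/R1 = 3.772/8.43 = 0.4475 A.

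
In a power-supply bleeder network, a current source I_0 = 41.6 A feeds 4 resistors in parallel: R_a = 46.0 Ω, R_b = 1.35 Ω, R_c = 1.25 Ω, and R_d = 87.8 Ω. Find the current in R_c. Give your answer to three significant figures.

I ≈ 21.1 A

ΣG = 1/46.0 + 1/1.35 + 1/1.25 + 1/87.8 = 1.574.
R_c takes the fraction G_k/ΣG = 0.8000/1.574 = 0.5083, so I = 41.6 × 0.5083 = 21.15 A.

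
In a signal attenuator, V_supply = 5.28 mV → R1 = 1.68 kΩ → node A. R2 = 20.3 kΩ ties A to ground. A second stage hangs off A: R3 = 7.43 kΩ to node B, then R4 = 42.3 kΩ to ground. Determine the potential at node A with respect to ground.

The second stage (R3 + R4 = 49.73 kΩ) loads node A in parallel with R2.
Effective lower resistance at A: R2 ‖ 49.73 = 14.42 kΩ.
So V_A = 5.28 × 0.8956 = 4.729 mV.

V_A ≈ 4.73 mV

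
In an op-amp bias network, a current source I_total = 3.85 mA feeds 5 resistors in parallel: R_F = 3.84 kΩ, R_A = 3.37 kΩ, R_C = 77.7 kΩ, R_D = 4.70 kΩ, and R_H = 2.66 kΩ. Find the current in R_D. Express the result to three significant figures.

I ≈ 0.707 mA

Conductances: ΣG = 1/3.84 + 1/3.37 + 1/77.7 + 1/4.70 + 1/2.66 = 1.159 (1/kΩ).
By the current-divider rule, I = I_total · G_k/ΣG = 3.85 × 0.1836 = 0.7069 mA.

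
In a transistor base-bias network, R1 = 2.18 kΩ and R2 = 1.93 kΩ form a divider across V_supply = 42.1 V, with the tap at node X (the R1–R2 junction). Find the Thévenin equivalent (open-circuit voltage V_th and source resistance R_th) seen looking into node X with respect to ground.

Open-circuit (no load on X): V_th = V_supply · R2/(R1 + R2) = 42.1 × 1.93/(2.180 + 1.93) = 19.77 V.
Zeroing V_supply shorts the top of R1 to ground, so R_th = R1 ‖ R2 = 1.024 kΩ.

V_th ≈ 19.8 V, R_th ≈ 1.02 kΩ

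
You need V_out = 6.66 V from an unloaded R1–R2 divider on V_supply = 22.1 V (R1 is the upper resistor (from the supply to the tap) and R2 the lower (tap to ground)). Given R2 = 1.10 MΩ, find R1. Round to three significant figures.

R1 ≈ 2.55 MΩ

V_out/V_supply = R2/(R1+R2) = 0.3014.
So R1 = R2 · (V_supply/V_out − 1) = 1.10 × (22.1/6.66 − 1) = 1.10 × 2.318 = 2.550 MΩ.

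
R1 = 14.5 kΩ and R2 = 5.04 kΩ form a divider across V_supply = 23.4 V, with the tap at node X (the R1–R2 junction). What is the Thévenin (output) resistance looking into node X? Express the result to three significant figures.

Zeroing V_supply shorts the top of R1 to ground, so R_th = R1 ‖ R2 = 3.740 kΩ.

R_th ≈ 3.74 kΩ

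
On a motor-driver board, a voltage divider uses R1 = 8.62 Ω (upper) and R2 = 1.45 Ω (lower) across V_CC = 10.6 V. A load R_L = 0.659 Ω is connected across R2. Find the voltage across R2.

R2 ‖ R_L = (1.45 × 0.659)/(1.45 + 0.659) = 0.4531 Ω.
Then V_out = V_CC · R2'/(R1 + R2') = 10.6 × 0.4531/9.073 = 0.5293 V.
(Unloaded it would be 1.53 V; the load pulls it down.)

V_out ≈ 0.529 V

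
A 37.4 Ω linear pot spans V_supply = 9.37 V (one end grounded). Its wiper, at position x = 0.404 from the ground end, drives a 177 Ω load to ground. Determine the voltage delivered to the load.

Split the track: R_lower = x·R_p = 15.11 Ω, R_upper = (1−x)·R_p = 22.29 Ω.
Lower segment in parallel with the load: 15.11 ‖ 177 = 13.92 Ω.
V_out = 9.37 × 13.92/(22.29 + 13.92) = 3.602 V.
(Unloaded: V_out = x·V_supply = 3.79 V.)

V_out ≈ 3.60 V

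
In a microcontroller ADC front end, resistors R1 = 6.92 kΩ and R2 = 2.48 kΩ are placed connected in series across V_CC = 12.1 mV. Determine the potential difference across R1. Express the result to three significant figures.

Total series resistance ΣR = 6.92 + 2.48 = 9.400 kΩ.
V = V_CC · R/ΣR = 12.1 × 0.7362 = 8.908 mV.

V ≈ 8.91 mV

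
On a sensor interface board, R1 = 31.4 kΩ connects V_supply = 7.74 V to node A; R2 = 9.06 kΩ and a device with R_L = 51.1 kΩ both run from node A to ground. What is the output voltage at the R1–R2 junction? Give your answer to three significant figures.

First combine the lower leg with the load: R2 ‖ R_L = 7.696 kΩ.
Then V_out = V_supply · R2'/(R1 + R2') = 7.74 × 7.696/39.10 = 1.524 V.
(Unloaded it would be 1.73 V; the load pulls it down.)

V_out ≈ 1.52 V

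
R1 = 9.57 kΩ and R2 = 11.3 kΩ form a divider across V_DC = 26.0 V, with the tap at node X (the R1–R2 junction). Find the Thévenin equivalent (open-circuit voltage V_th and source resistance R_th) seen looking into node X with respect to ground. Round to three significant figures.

Open-circuit (no load on X): V_th = V_DC · R2/(R1 + R2) = 26.0 × 11.3/(9.570 + 11.3) = 14.08 V.
Zeroing V_DC shorts the top of R1 to ground, so R_th = R1 ‖ R2 = 5.182 kΩ.

V_th ≈ 14.1 V, R_th ≈ 5.18 kΩ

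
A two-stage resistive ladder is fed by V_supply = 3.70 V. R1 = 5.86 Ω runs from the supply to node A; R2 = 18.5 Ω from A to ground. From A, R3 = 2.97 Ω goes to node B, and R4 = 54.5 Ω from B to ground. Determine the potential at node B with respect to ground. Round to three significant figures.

V_B ≈ 2.47 V

Node A sees R2 in parallel with the series input of stage 2, R3 + R4 = 57.47 Ω.
Effective lower resistance at A: R2 ‖ 57.47 = 13.99 Ω.
First divider: V_A = V_supply · 13.99/(5.86 + 13.99) = 2.608 V.
Then the unloaded second divider: V_B = V_A × R4/(R3+R4) = 2.608 × 0.9483 = 2.473 V.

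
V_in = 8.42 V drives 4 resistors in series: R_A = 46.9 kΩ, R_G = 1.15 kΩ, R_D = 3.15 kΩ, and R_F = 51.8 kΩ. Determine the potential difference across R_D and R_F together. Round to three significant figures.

ΣR = 46.9 + 1.15 + 3.15 + 51.8 = 103.0 kΩ.
R_{R_D..R_F} = 3.15 + 51.8 = 54.95 kΩ.
Voltage divider: V = V_in · (54.95 / 103.0) = 8.42 × 0.5335 = 4.492 V.

V ≈ 4.49 V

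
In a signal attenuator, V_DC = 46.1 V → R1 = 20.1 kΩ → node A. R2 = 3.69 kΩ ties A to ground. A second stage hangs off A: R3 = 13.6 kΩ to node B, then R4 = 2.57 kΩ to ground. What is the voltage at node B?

The second stage (R3 + R4 = 16.17 kΩ) loads node A in parallel with R2.
Effective lower resistance at A: R2 ‖ 16.17 = 3.004 kΩ.
First divider: V_A = V_DC · 3.004/(20.1 + 3.004) = 5.995 V.
Then the unloaded second divider: V_B = V_A × R4/(R3+R4) = 5.995 × 0.1589 = 0.9528 V.

V_B ≈ 0.953 V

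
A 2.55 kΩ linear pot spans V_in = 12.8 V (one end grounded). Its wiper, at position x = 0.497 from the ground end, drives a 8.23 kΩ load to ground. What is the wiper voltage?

V_out ≈ 5.90 V

Lower segment x·R_p = 1.267 kΩ; upper segment (1−x)·R_p = 1.283 kΩ.
R_L loads the lower segment: effective lower R = 1.098 kΩ.
Loaded-divider output: V_out = 12.8 × 0.4613 = 5.904 V.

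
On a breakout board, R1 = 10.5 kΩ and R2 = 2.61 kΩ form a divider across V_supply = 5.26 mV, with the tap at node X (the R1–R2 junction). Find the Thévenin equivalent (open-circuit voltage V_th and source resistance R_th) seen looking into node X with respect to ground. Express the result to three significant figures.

V_th ≈ 1.05 mV, R_th ≈ 2.09 kΩ

V_th is the unloaded tap voltage: V_supply · R2/(R1+R2) = 5.26 × 0.1991 = 1.047 mV.
Zeroing V_supply shorts the top of R1 to ground, so R_th = R1 ‖ R2 = 2.090 kΩ.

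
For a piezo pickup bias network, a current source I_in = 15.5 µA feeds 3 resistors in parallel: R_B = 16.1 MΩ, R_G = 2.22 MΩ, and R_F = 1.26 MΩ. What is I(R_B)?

Conductances: ΣG = 1/16.1 + 1/2.22 + 1/1.26 = 1.306 (1/MΩ).
R_B takes the fraction G_k/ΣG = 0.06211/1.306 = 0.04755, so I = 15.5 × 0.04755 = 0.7370 µA.

I ≈ 0.737 µA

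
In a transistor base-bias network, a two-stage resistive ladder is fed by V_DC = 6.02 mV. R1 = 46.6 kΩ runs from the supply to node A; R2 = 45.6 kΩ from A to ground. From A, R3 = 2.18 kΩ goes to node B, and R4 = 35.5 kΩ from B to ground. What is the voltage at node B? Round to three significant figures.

The second stage (R3 + R4 = 37.68 kΩ) loads node A in parallel with R2.
Effective lower resistance at A: R2 ‖ 37.68 = 20.63 kΩ.
First divider: V_A = V_DC · 20.63/(46.6 + 20.63) = 1.847 mV.
Then the unloaded second divider: V_B = V_A × R4/(R3+R4) = 1.847 × 0.9421 = 1.741 mV.

V_B ≈ 1.74 mV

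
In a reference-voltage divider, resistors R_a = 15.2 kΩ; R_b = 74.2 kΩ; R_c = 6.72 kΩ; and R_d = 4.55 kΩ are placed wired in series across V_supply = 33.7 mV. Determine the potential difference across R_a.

V ≈ 5.09 mV

Total series resistance ΣR = 15.2 + 74.2 + 6.72 + 4.55 = 100.7 kΩ.
V = V_supply · R/ΣR = 33.7 × 0.1510 = 5.088 mV.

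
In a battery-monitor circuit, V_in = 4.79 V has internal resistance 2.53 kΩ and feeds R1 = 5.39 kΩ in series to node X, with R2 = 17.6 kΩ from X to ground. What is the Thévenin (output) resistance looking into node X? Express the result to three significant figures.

R_th ≈ 5.46 kΩ

R1' = 2.53 + 5.39 = 7.920 kΩ (source resistance + R1).
With V_in suppressed (replaced by a short), R_th = R1' ‖ R2 = (7.920 × 17.6)/(7.920 + 17.6) = 5.462 kΩ.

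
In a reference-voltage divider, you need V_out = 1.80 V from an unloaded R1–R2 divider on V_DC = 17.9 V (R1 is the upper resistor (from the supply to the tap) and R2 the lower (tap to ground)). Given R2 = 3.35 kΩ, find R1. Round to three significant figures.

R1 ≈ 30.0 kΩ

The divider ratio is R2/(R1+R2) = 1.80/17.9 = 0.1006.
R1 = R2·(1/k − 1) = 3.35 × 8.944 = 29.96 kΩ.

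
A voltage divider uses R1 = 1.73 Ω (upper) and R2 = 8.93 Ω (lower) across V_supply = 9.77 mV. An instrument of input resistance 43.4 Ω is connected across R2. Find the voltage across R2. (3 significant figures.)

The load sits in parallel with R2, giving an effective lower resistance R2' = R2·R_L/(R2+R_L) = 7.406 Ω.
Now apply the divider: V_out = 9.77 × 0.8106 = 7.920 mV.

V_out ≈ 7.92 mV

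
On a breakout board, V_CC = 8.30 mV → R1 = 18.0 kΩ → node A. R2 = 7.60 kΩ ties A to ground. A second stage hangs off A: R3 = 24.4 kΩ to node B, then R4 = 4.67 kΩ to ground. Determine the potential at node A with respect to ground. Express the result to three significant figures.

Looking into the second stage from A: R3 + R4 = 29.07 kΩ appears in parallel with R2.
Effective lower resistance at A: R2 ‖ 29.07 = 6.025 kΩ.
V_A = 8.30 × 6.025/(18.0 + 6.025) = 2.081 mV.

V_A ≈ 2.08 mV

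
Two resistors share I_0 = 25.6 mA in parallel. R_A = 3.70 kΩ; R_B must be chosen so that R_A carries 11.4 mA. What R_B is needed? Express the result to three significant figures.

R_B ≈ 2.97 kΩ

In a two-way split, I_A/I_0 = R_B/(R_A + R_B).
With f = 0.4453, R_B = R_A · f/(1−f) = 3.70 × 0.8028 = 2.970 kΩ.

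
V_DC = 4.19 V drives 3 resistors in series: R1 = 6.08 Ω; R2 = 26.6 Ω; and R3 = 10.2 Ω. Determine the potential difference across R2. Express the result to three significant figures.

V ≈ 2.60 V

ΣR = 6.08 + 26.6 + 10.2 = 42.88 Ω.
V = V_DC · R/ΣR = 4.19 × 0.6203 = 2.599 V.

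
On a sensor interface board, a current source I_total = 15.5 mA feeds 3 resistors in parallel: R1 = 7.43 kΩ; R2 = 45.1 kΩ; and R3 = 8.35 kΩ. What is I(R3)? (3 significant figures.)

Total conductance ΣG = 1/7.43 + 1/45.1 + 1/8.35 = 0.2765 (units of 1/kΩ).
R3 takes the fraction G_k/ΣG = 0.1198/0.2765 = 0.4331, so I = 15.5 × 0.4331 = 6.713 mA.

I ≈ 6.71 mA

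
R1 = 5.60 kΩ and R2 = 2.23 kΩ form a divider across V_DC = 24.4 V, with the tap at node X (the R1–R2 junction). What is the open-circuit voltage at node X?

V_th ≈ 6.95 V

With X open, the divider is unloaded: V_th = 24.4 × 2.23/7.830 = 6.949 V.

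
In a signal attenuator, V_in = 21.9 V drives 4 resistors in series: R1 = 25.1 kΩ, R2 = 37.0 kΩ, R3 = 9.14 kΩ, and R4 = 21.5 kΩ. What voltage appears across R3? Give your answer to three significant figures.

ΣR = 25.1 + 37.0 + 9.14 + 21.5 = 92.74 kΩ.
V = V_in · R/ΣR = 21.9 × 0.09856 = 2.158 V.

V ≈ 2.16 V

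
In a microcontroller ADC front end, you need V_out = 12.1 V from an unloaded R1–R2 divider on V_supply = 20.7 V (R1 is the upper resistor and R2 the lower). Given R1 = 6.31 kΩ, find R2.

The divider ratio is R2/(R1+R2) = 12.1/20.7 = 0.5845.
So R2 = R1 · V_out/(V_supply − V_out) = 6.31 × 12.1/(20.7 − 12.1) = 6.31 × 1.407 = 8.878 kΩ.

R2 ≈ 8.88 kΩ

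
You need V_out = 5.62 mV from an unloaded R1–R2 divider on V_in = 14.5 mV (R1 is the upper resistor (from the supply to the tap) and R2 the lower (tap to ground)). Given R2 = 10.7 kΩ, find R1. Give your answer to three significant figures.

The divider ratio is R2/(R1+R2) = 5.62/14.5 = 0.3876.
Rearranging, R1 = R2·(1−k)/k = 10.7 × 1.580 = 16.91 kΩ.

R1 ≈ 16.9 kΩ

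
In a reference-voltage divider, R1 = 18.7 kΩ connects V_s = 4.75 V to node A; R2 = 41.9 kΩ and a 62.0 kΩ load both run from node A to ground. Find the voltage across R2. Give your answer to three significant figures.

First combine the lower leg with the load: R2 ‖ R_L = 25.00 kΩ.
Then V_out = V_s · R2'/(R1 + R2') = 4.75 × 25.00/43.70 = 2.718 V.
(Unloaded it would be 3.28 V; the load pulls it down.)

V_out ≈ 2.72 V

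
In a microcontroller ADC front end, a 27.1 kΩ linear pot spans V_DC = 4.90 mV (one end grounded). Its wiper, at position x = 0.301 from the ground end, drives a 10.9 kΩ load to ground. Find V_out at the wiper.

V_out ≈ 0.968 mV

The pot divides into 18.94 kΩ above the wiper and 8.157 kΩ below.
Lower segment in parallel with the load: 8.157 ‖ 10.9 = 4.666 kΩ.
Then V_out = V_DC · 4.666/(18.94 + 4.666) = 0.9684 mV.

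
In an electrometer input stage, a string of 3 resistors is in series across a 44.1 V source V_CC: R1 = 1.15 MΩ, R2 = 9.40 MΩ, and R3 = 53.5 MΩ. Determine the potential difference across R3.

Total series resistance ΣR = 1.15 + 9.40 + 53.5 = 64.05 MΩ.
Voltage divider: V = V_CC · (53.50 / 64.05) = 44.1 × 0.8353 = 36.84 V.

V ≈ 36.8 V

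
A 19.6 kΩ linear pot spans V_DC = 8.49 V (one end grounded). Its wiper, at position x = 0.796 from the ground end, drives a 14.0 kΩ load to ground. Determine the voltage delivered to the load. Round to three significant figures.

V_out ≈ 5.51 V

The pot divides into 3.998 kΩ above the wiper and 15.60 kΩ below.
(x·R_p) ‖ R_L = 7.379 kΩ.
Loaded-divider output: V_out = 8.49 × 0.6486 = 5.506 V.
(Unloaded: V_out = x·V_DC = 6.76 V.)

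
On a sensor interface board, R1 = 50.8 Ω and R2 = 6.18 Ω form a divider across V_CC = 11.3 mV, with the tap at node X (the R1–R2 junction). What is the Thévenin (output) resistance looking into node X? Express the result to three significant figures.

Zeroing V_CC shorts the top of R1 to ground, so R_th = R1 ‖ R2 = 5.510 Ω.

R_th ≈ 5.51 Ω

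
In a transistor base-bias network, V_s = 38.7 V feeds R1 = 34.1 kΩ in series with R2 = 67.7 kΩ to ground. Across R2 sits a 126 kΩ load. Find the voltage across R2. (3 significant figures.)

V_out ≈ 21.8 V

First combine the lower leg with the load: R2 ‖ R_L = 44.04 kΩ.
Then V_out = V_s · R2'/(R1 + R2') = 38.7 × 44.04/78.14 = 21.81 V.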